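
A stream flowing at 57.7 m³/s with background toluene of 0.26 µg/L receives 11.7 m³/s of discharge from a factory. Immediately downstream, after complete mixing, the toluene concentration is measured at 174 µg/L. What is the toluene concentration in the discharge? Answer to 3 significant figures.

1030 µg/L

Mass balance: 57.70·0.2600 + 11.70·Cₑ = 69.40·174.0
→ Cₑ = (69.40·174.0 − 57.70·0.2600) / 11.70 = 1031 µg/L.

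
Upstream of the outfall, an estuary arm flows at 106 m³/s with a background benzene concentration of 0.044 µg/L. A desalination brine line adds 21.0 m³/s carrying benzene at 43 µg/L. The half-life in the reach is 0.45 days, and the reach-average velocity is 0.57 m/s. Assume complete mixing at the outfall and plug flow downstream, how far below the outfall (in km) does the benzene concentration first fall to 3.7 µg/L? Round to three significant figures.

21.0 km

Mixed concentration C = ΣQC/ΣQ = (106.0·0.04400 + 21.00·43.00) / 127.0 = 907.7/127.0 = 7.147 µg/L.
Half-life 0.45 d → k = ln 2 / 0.45 = 1.540 d⁻¹.
Set 7.147·exp(−k·t) = 3.7 → t = ln(7.147/3.7)/k = 36930 s = 10.26 h.
Distance = v·t = 0.57·36930 = 21050 m = 21.05 km.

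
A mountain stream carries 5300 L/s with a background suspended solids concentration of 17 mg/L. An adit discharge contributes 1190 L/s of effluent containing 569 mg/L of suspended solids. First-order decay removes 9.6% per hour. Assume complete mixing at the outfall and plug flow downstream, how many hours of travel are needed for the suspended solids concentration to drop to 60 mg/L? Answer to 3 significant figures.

After mixing, C = (5300·17.00 + 1190·569.0) / 6490 = 767200/6490 = 118.2 mg/L.
9.6%/h lost → k = −ln(1 − 0.096) = 0.1009 h⁻¹.
118.2·exp(−k·t) = 60 → t = ln(118.2/60)/k = 24190 s = 6.719 h.

6.72 h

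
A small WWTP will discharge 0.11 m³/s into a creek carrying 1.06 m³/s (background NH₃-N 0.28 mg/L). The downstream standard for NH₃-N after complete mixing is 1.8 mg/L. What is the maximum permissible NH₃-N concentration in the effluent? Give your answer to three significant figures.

16.4 mg/L

At the limit, (Qr·Cr + Qe·Cₑ)/(Qr + Qe) = 1.8:
Cₑ = (1.170·1.8 − 1.060·0.2800) / 0.1100 = 16.45 mg/L.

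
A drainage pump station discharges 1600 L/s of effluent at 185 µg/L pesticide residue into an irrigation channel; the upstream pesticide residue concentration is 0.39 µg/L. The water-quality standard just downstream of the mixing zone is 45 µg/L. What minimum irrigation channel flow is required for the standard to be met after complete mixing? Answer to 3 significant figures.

5020 L/s

Set C_mix = 45: (Q·0.3900 + 1600·185.0) / (Q + 1600) = 45
→ Q = 1600·(185.0 − 45)/(45 − 0.3900) = 5021 L/s.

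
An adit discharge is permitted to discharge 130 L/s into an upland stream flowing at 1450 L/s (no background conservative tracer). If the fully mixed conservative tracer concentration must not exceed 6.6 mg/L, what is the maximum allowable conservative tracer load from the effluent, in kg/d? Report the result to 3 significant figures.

901 kg/d

Mass balance at the limit: 1450·0 + 130.0·Cₑ = 1580·6.6 → Cₑ = 80.22 mg/L.
130.0 L/s = 0.1300 m³/s. Load = 0.1300 m³/s × 80.22 g/m³ × 86 400 s/d = 901.0 kg/d.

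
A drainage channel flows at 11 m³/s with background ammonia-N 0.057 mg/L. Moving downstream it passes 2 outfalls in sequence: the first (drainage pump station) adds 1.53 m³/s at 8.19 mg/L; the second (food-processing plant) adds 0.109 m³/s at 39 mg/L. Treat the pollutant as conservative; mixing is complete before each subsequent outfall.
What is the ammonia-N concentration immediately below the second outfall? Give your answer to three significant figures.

After outfall 1: Q = 11.00 + 1.530 = 12.53 m³/s; C = (11.00·0.05700 + 1.530·8.190)/12.53 = 1.050 mg/L.
After outfall 2: Q = 12.53 + 0.1090 = 12.64 m³/s; C = (12.53·1.050 + 0.1090·39.00)/12.64 = 1.377 mg/L.

1.38 mg/L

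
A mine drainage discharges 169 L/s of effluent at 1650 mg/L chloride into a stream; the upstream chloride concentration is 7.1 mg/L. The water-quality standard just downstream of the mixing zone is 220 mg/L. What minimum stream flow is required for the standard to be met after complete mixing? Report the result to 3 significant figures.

Set C_mix = 220: (Q·7.100 + 169.0·1650) / (Q + 169.0) = 220
→ Q = 169.0·(1650 − 220)/(220 − 7.100) = 1135 L/s.

1140 L/s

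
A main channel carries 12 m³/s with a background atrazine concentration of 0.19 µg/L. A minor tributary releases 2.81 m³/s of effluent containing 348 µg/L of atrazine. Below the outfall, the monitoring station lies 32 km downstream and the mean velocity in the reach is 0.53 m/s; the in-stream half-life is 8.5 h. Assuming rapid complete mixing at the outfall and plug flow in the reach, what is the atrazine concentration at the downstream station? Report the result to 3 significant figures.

Conservation of mass: C = (12.00·0.1900 + 2.810·348.0) / 14.81 = 980.2/14.81 = 66.18 µg/L.
Travel time t = 32·1000 / 0.53 = 60380 s = 16.77 h.
Half-life 8.5 h → k = ln 2 / 8.5 = 0.08155 h⁻¹ = 1.957 d⁻¹.
Applying C = C₀e^(−kt): 66.18 × 0.2547 = 16.86 µg/L.

16.9 µg/L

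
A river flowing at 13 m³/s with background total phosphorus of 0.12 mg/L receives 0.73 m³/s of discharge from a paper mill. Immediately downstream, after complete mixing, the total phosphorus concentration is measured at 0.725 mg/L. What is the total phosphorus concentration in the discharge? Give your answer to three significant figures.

Mass balance: 13.00·0.1200 + 0.7300·Cₑ = 13.73·0.7250
→ Cₑ = (13.73·0.7250 − 13.00·0.1200) / 0.7300 = 11.50 mg/L.

11.5 mg/L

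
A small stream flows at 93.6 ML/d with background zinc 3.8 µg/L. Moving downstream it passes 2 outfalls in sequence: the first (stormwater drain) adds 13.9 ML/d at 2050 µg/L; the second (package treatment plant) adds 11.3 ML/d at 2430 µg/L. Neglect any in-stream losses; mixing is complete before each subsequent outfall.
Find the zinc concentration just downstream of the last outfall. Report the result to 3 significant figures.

474 µg/L

Outfall 1: combined Q = 107.5 ML/d; C = (93.60·3.800 + 13.90·2050)/107.5 = 268.4 µg/L.
Outfall 2: combined Q = 118.8 ML/d; C = (107.5·268.4 + 11.30·2430)/118.8 = 474.0 µg/L.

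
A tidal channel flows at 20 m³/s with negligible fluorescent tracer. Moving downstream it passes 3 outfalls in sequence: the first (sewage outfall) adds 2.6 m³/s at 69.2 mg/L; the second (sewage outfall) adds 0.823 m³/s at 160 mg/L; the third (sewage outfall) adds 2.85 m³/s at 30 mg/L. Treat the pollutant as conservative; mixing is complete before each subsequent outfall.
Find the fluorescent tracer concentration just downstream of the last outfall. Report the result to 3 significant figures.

Below outfall 1: Q → 22.60 m³/s, C = (20.00·0 + 2.600·69.20)/22.60 = 7.961 mg/L.
Below outfall 2: Q → 23.42 m³/s, C = (22.60·7.961 + 0.8230·160.0)/23.42 = 13.30 mg/L.
Below outfall 3: Q → 26.27 m³/s, C = (23.42·13.30 + 2.850·30.00)/26.27 = 15.11 mg/L.

15.1 mg/L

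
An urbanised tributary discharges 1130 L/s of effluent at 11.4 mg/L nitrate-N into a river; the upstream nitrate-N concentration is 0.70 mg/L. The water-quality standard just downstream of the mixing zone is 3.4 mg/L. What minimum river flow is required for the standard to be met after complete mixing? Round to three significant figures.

3350 L/s

Set C_mix = 3.4: (Q·0.7000 + 1130·11.40) / (Q + 1130) = 3.4
→ Q = 1130·(11.40 − 3.4)/(3.4 − 0.7000) = 3348 L/s.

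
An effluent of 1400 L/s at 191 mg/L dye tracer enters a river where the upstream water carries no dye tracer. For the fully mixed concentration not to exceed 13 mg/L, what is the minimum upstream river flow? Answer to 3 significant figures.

19200 L/s

Set C_mix = 13: (Q·0 + 1400·191.0) / (Q + 1400) = 13
→ Q = 1400·(191.0 − 13)/(13 − 0) = 19170 L/s.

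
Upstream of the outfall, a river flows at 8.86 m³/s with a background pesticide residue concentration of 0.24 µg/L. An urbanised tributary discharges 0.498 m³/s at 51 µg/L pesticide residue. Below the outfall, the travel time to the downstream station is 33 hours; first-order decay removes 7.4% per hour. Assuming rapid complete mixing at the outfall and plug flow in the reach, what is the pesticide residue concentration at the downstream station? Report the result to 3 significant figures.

Conservation of mass: C = (8.860·0.2400 + 0.4980·51.00) / 9.358 = 27.52/9.358 = 2.941 µg/L.
7.4%/h lost → k = −ln(1 − 0.074) = 0.07688 h⁻¹.
First-order decay: C = 2.941·exp(−k·t) = 2.941·0.07910 = 0.2326 µg/L.

0.233 µg/L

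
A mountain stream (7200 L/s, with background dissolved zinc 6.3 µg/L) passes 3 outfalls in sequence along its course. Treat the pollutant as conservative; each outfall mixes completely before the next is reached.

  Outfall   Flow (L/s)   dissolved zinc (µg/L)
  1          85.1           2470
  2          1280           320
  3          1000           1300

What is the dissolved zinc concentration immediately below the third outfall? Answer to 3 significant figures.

205 µg/L

Below outfall 1: Q → 7285 L/s, C = (7200·6.300 + 85.10·2470)/7285 = 35.08 µg/L.
Below outfall 2: Q → 8565 L/s, C = (7285·35.08 + 1280·320.0)/8565 = 77.66 µg/L.
Below outfall 3: Q → 9565 L/s, C = (8565·77.66 + 1000·1300)/9565 = 205.5 µg/L.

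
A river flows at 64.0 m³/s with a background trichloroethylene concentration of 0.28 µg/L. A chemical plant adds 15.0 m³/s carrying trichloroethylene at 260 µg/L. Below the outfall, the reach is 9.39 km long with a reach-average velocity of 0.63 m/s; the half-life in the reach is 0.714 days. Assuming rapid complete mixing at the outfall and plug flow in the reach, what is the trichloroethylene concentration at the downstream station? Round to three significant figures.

41.9 µg/L

After mixing, C = (64.00·0.2800 + 15.00·260.0) / 79.00 = 3918/79.00 = 49.59 µg/L.
Travel time t = 9.39·1000 / 0.63 = 14900 s = 4.140 h.
Half-life 0.714 d → k = ln 2 / 0.714 = 0.9708 d⁻¹.
After decay, C = 49.59 × e^(−kt) = 49.59 × 0.8458 = 41.95 µg/L.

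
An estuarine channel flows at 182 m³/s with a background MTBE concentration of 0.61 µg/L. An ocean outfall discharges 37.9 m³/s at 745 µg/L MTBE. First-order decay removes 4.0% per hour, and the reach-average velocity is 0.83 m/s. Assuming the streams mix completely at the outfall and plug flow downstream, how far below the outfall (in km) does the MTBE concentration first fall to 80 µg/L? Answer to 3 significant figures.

34.9 km

After mixing, C = (182.0·0.6100 + 37.90·745.0) / 219.9 = 28350/219.9 = 128.9 µg/L.
4.0%/h lost → k = −ln(1 − 0.04) = 0.04082 h⁻¹.
Set 128.9·exp(−k·t) = 80 → t = ln(128.9/80)/k = 42070 s = 11.69 h.
Distance = v·t = 0.83·42070 = 34920 m = 34.92 km.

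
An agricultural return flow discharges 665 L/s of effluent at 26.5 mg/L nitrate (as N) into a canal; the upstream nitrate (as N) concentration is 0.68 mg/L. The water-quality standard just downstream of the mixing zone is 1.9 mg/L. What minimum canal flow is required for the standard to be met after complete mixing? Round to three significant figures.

Set C_mix = 1.9: (Q·0.6800 + 665.0·26.50) / (Q + 665.0) = 1.9
→ Q = 665.0·(26.50 − 1.9)/(1.9 − 0.6800) = 13410 L/s.

13400 L/s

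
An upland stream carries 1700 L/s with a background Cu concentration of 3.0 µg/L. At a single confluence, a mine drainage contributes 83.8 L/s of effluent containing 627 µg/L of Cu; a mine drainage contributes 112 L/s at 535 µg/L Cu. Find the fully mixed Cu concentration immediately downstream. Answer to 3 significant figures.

Mixed concentration C = ΣQC/ΣQ = (1700·3.000 + 83.80·627.0 + 112.0·535.0) / 1896 = 117600/1896 = 62.01 µg/L.

62.0 µg/L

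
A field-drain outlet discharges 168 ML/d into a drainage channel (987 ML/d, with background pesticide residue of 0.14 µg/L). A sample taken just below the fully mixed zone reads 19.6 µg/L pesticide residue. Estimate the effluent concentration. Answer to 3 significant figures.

134 µg/L

Mass balance: 987.0·0.1400 + 168.0·Cₑ = 1155·19.60
→ Cₑ = (1155·19.60 − 987.0·0.1400) / 168.0 = 133.9 µg/L.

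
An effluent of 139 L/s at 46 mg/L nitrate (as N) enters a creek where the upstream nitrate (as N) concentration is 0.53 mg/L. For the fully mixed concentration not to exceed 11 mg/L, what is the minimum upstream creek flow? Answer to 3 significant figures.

465 L/s

Set C_mix = 11: (Q·0.5300 + 139.0·46.00) / (Q + 139.0) = 11
→ Q = 139.0·(46.00 − 11)/(11 − 0.5300) = 464.7 L/s.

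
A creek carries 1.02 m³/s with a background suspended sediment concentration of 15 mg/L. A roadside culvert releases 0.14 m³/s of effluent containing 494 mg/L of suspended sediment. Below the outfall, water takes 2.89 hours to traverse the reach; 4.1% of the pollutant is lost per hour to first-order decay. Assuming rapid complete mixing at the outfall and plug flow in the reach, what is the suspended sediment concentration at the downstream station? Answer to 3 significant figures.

64.5 mg/L

Mass balance: C = (1.020·15.00 + 0.1400·494.0) / 1.160 = 84.46/1.160 = 72.81 mg/L.
4.1%/h lost → k = −ln(1 − 0.041) = 0.04186 h⁻¹.
Decay over the reach: 72.81·exp(−kt) = 72.81·0.8860 = 64.51 mg/L.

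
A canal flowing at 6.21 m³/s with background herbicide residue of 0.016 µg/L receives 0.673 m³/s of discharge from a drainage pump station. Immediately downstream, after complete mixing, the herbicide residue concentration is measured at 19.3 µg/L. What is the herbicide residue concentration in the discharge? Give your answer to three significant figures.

Mass balance: 6.210·0.01600 + 0.6730·Cₑ = 6.883·19.30
→ Cₑ = (6.883·19.30 − 6.210·0.01600) / 0.6730 = 197.2 µg/L.

197 µg/L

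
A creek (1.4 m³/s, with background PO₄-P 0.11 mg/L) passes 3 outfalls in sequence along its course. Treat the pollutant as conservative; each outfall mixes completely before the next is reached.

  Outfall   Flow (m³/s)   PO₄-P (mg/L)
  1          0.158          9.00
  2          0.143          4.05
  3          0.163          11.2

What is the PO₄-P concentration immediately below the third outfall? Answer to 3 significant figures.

After outfall 1: Q = 1.400 + 0.1580 = 1.558 m³/s; C = (1.400·0.1100 + 0.1580·9.000)/1.558 = 1.012 mg/L.
After outfall 2: Q = 1.558 + 0.1430 = 1.701 m³/s; C = (1.558·1.012 + 0.1430·4.050)/1.701 = 1.267 mg/L.
After outfall 3: Q = 1.701 + 0.1630 = 1.864 m³/s; C = (1.701·1.267 + 0.1630·11.20)/1.864 = 2.136 mg/L.

2.14 mg/L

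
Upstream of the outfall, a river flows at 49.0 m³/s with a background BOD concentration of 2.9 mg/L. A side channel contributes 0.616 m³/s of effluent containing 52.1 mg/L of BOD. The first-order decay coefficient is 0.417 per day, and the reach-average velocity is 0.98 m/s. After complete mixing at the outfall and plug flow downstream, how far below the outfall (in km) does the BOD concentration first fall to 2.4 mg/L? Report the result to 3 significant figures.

77.2 km

Flow-weighted average: C = (49.00·2.900 + 0.6160·52.10) / 49.62 = 174.2/49.62 = 3.511 mg/L.
Set 3.511·exp(−k·t) = 2.4 → t = ln(3.511/2.4)/k = 78810 s = 21.89 h.
Distance = v·t = 0.98·78810 = 77240 m = 77.24 km.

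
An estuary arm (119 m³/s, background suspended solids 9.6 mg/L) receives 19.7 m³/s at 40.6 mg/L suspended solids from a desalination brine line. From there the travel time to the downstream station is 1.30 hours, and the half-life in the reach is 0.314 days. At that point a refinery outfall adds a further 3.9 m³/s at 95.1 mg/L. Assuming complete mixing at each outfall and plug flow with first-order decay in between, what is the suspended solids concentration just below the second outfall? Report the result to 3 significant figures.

14.7 mg/L

Mass balance: C = (119.0·9.600 + 19.70·40.60) / 138.7 = 1942/138.7 = 14.00 mg/L; combined flow 138.7 m³/s.
Half-life 0.314 d → k = ln 2 / 0.314 = 2.207 d⁻¹.
First-order decay: C = 14.00·exp(−k·t) = 14.00·0.8873 = 12.42 mg/L.
At the second outfall, C = (138.7·12.42 + 3.900·95.10) / (138.7 + 3.900) = 14.69 mg/L.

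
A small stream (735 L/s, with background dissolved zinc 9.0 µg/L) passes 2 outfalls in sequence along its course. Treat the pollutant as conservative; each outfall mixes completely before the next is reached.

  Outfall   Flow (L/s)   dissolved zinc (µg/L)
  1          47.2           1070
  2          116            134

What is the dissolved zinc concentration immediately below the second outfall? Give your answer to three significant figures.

Below outfall 1: Q → 782.2 L/s, C = (735.0·9.000 + 47.20·1070)/782.2 = 73.02 µg/L.
Below outfall 2: Q → 898.2 L/s, C = (782.2·73.02 + 116.0·134.0)/898.2 = 80.90 µg/L.

80.9 µg/L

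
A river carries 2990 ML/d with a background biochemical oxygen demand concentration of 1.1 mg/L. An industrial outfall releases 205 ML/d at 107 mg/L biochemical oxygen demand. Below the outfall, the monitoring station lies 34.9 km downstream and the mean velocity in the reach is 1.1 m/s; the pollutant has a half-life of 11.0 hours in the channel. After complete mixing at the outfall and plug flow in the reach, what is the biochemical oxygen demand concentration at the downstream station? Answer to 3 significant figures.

Flow-weighted average: C = (2990·1.100 + 205.0·107.0) / 3195 = 25220/3195 = 7.895 mg/L.
Travel time t = 34.9·1000 / 1.1 = 31730 s = 8.813 h.
Half-life 11.0 h → k = ln 2 / 11.0 = 0.06301 h⁻¹ = 1.512 d⁻¹.
After decay, C = 7.895 × e^(−kt) = 7.895 × 0.5739 = 4.531 mg/L.

4.53 mg/L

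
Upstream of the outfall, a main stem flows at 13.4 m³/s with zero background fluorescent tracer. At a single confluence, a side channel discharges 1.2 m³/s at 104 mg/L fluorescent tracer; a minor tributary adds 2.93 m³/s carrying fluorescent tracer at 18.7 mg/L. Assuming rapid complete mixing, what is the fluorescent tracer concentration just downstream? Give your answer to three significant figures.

10.2 mg/L

After mixing, C = (13.40·0 + 1.200·104.0 + 2.930·18.70) / 17.53 = 179.6/17.53 = 10.24 mg/L.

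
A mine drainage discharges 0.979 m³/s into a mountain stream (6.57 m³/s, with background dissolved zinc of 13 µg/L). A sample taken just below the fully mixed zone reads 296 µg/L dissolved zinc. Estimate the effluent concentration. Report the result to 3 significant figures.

2200 µg/L

Mass balance: 6.570·13.00 + 0.9790·Cₑ = 7.549·296.0
→ Cₑ = (7.549·296.0 − 6.570·13.00) / 0.9790 = 2195 µg/L.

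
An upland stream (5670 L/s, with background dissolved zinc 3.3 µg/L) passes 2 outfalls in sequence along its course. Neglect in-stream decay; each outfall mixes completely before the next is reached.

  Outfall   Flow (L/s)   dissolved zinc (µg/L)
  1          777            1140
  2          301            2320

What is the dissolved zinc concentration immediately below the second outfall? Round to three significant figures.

238 µg/L

Outfall 1: combined Q = 6447 L/s; C = (5670·3.300 + 777.0·1140)/6447 = 140.3 µg/L.
Outfall 2: combined Q = 6748 L/s; C = (6447·140.3 + 301.0·2320)/6748 = 237.5 µg/L.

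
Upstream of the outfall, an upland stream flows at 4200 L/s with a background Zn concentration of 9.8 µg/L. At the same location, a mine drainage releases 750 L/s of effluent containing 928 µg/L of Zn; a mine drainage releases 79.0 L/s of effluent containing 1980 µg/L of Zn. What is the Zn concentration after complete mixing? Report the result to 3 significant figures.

Mixed concentration C = ΣQC/ΣQ = (4200·9.800 + 750.0·928.0 + 79.00·1980) / 5029 = 893600/5029 = 177.7 µg/L.

178 µg/L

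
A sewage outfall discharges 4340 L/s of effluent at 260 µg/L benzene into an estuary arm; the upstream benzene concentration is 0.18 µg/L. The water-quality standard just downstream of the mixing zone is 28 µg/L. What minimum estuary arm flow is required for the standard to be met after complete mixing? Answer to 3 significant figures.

36200 L/s

Set C_mix = 28: (Q·0.1800 + 4340·260.0) / (Q + 4340) = 28
→ Q = 4340·(260.0 − 28)/(28 − 0.1800) = 36190 L/s.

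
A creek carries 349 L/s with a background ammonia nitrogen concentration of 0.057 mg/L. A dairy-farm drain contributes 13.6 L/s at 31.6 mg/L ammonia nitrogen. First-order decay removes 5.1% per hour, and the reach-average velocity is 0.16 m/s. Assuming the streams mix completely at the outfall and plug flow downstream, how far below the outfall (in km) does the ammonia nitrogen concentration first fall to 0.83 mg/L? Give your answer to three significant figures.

4.42 km

Mass balance: C = (349.0·0.05700 + 13.60·31.60) / 362.6 = 449.7/362.6 = 1.240 mg/L.
5.1%/h lost → k = −ln(1 − 0.051) = 0.05235 h⁻¹.
Set 1.240·exp(−k·t) = 0.83 → t = ln(1.240/0.83)/k = 27610 s = 7.670 h.
Distance = v·t = 0.16·27610 = 4418 m = 4.418 km.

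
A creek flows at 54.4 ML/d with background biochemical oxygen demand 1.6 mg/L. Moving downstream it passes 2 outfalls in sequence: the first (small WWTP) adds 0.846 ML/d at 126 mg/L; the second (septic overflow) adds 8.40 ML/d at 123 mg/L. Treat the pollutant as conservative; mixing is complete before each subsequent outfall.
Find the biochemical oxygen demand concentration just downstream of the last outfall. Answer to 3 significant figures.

19.3 mg/L

After outfall 1: Q = 54.40 + 0.8460 = 55.25 ML/d; C = (54.40·1.600 + 0.8460·126.0)/55.25 = 3.505 mg/L.
After outfall 2: Q = 55.25 + 8.400 = 63.65 ML/d; C = (55.25·3.505 + 8.400·123.0)/63.65 = 19.28 mg/L.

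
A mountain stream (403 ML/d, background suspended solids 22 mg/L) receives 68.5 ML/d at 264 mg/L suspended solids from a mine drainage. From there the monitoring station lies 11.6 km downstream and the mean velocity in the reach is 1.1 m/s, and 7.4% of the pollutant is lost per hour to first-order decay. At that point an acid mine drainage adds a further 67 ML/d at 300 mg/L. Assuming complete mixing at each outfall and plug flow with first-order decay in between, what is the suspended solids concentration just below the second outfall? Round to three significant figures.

77.3 mg/L

After mixing, C = (403.0·22.00 + 68.50·264.0) / 471.5 = 26950/471.5 = 57.16 mg/L; combined flow 471.5 ML/d.
Travel time t = 11.6·1000 / 1.1 = 10550 s = 2.929 h.
7.4%/h lost → k = −ln(1 − 0.074) = 0.07688 h⁻¹.
After decay, C = 57.16 × e^(−kt) = 57.16 × 0.7984 = 45.63 mg/L.
Second outfall: C = (471.5·45.63 + 67.00·300.0)/538.5 = 77.28 mg/L.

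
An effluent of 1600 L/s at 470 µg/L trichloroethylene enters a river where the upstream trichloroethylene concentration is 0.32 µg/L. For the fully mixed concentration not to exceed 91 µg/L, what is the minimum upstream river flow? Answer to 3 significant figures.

6690 L/s

Set C_mix = 91: (Q·0.3200 + 1600·470.0) / (Q + 1600) = 91
→ Q = 1600·(470.0 − 91)/(91 − 0.3200) = 6687 L/s.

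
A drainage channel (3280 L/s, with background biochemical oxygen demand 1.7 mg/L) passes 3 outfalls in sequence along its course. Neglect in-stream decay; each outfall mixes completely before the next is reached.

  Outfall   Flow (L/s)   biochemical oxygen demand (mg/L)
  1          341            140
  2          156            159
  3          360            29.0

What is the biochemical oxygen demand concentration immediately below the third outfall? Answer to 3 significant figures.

21.4 mg/L

Outfall 1: combined Q = 3621 L/s; C = (3280·1.700 + 341.0·140.0)/3621 = 14.72 mg/L.
Outfall 2: combined Q = 3777 L/s; C = (3621·14.72 + 156.0·159.0)/3777 = 20.68 mg/L.
Outfall 3: combined Q = 4137 L/s; C = (3777·20.68 + 360.0·29.00)/4137 = 21.41 mg/L.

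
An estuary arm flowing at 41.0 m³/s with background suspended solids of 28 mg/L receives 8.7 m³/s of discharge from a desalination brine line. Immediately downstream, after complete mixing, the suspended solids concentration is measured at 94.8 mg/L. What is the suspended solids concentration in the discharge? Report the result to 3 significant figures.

Mass balance: 41.00·28.00 + 8.700·Cₑ = 49.70·94.80
→ Cₑ = (49.70·94.80 − 41.00·28.00) / 8.700 = 409.6 mg/L.

410 mg/L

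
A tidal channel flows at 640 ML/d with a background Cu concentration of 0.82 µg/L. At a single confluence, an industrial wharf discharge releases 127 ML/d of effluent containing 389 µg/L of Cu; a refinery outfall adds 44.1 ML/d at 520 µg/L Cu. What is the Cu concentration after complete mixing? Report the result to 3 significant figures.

Mixed concentration C = ΣQC/ΣQ = (640.0·0.8200 + 127.0·389.0 + 44.10·520.0) / 811.1 = 72860/811.1 = 89.83 µg/L.

89.8 µg/L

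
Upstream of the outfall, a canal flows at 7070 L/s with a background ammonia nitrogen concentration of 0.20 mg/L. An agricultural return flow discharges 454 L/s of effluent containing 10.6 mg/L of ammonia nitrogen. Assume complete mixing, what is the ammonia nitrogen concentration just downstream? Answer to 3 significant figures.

0.828 mg/L

Conservation of mass: C = (7070·0.2000 + 454.0·10.60) / 7524 = 6226/7524 = 0.8275 mg/L.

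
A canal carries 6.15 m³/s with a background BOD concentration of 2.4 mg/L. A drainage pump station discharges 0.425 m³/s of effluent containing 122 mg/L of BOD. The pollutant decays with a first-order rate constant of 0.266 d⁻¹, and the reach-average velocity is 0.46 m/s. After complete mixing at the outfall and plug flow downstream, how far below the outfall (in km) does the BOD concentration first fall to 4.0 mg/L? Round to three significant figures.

Conservation of mass: C = (6.150·2.400 + 0.4250·122.0) / 6.575 = 66.61/6.575 = 10.13 mg/L.
Set 10.13·exp(−k·t) = 4.0 → t = ln(10.13/4.0)/k = 301800 s = 83.85 h.
Distance = v·t = 0.46·301800 = 138800 m = 138.8 km.

139 km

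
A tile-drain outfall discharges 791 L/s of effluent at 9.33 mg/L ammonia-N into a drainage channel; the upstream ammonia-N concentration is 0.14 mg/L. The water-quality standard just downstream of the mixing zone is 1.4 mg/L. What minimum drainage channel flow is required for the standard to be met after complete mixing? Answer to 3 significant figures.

4980 L/s

Set C_mix = 1.4: (Q·0.1400 + 791.0·9.330) / (Q + 791.0) = 1.4
→ Q = 791.0·(9.330 − 1.4)/(1.4 − 0.1400) = 4978 L/s.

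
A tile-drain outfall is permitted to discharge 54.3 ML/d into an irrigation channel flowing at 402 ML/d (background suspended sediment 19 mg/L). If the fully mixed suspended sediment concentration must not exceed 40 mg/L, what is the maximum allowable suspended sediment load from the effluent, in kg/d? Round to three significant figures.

10600 kg/d

Mass balance at the limit: 402.0·19.00 + 54.30·Cₑ = 456.3·40 → Cₑ = 195.5 mg/L.
54.30 ML/d = 0.6285 m³/s. Load = 0.6285 m³/s × 195.5 g/m³ × 86 400 s/d = 10610 kg/d.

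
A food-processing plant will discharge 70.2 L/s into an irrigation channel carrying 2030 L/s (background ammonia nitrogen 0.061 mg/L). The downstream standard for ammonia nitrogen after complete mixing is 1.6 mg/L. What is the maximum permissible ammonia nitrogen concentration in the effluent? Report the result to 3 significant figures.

46.1 mg/L

At the limit, (Qr·Cr + Qe·Cₑ)/(Qr + Qe) = 1.6:
Cₑ = (2100·1.6 − 2030·0.06100) / 70.20 = 46.10 mg/L.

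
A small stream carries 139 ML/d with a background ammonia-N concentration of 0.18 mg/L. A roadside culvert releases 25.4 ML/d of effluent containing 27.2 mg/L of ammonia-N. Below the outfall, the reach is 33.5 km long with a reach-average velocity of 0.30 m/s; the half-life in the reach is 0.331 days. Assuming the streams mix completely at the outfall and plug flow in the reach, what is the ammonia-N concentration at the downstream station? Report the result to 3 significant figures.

Mass balance: C = (139.0·0.1800 + 25.40·27.20) / 164.4 = 715.9/164.4 = 4.355 mg/L.
Travel time t = 33.5·1000 / 0.30 = 111700 s = 31.02 h.
Half-life 0.331 d → k = ln 2 / 0.331 = 2.094 d⁻¹.
Decay over the reach: 4.355·exp(−kt) = 4.355·0.06677 = 0.2908 mg/L.

0.291 mg/L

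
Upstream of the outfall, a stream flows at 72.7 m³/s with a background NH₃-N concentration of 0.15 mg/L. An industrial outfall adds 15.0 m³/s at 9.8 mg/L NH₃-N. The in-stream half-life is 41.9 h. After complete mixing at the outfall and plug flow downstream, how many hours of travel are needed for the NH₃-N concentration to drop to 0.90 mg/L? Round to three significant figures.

Conservation of mass: C = (72.70·0.1500 + 15.00·9.800) / 87.70 = 157.9/87.70 = 1.801 mg/L.
Half-life 41.9 h → k = ln 2 / 41.9 = 0.01654 h⁻¹ = 0.3970 d⁻¹.
1.801·exp(−k·t) = 0.90 → t = ln(1.801/0.90)/k = 150900 s = 41.92 h.

41.9 h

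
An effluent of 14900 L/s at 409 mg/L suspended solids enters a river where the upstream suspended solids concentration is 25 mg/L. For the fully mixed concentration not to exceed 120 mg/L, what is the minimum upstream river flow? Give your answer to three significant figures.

45300 L/s

Set C_mix = 120: (Q·25.00 + 14900·409.0) / (Q + 14900) = 120
→ Q = 14900·(409.0 − 120)/(120 − 25.00) = 45330 L/s.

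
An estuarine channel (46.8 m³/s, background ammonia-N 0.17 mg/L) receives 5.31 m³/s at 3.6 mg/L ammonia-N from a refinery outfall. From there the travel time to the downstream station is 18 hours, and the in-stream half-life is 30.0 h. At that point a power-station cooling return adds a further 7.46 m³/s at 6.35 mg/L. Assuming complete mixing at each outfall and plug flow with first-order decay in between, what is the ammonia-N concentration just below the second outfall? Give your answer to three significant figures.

1.10 mg/L

After mixing, C = (46.80·0.1700 + 5.310·3.600) / 52.11 = 27.07/52.11 = 0.5195 mg/L; combined flow 52.11 m³/s.
Half-life 30.0 h → k = ln 2 / 30.0 = 0.02310 h⁻¹ = 0.5545 d⁻¹.
Decay over the reach: 0.5195·exp(−kt) = 0.5195·0.6598 = 0.3428 mg/L.
Second outfall: C = (52.11·0.3428 + 7.460·6.350)/59.57 = 1.095 mg/L.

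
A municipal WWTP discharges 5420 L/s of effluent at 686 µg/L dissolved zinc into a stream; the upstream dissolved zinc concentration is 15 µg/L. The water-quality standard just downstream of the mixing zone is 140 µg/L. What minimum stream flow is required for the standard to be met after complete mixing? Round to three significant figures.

Set C_mix = 140: (Q·15.00 + 5420·686.0) / (Q + 5420) = 140
→ Q = 5420·(686.0 − 140)/(140 − 15.00) = 23670 L/s.

23700 L/s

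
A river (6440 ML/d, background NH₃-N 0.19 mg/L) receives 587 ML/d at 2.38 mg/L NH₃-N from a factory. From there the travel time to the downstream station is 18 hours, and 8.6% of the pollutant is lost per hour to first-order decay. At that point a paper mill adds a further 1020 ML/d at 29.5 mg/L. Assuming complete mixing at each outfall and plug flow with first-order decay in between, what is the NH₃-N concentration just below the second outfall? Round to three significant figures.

Flow-weighted average: C = (6440·0.1900 + 587.0·2.380) / 7027 = 2621/7027 = 0.3729 mg/L; combined flow 7027 ML/d.
8.6%/h lost → k = −ln(1 − 0.086) = 0.08992 h⁻¹.
After decay, C = 0.3729 × e^(−kt) = 0.3729 × 0.1982 = 0.07390 mg/L.
At the second outfall, C = (7027·0.07390 + 1020·29.50) / (7027 + 1020) = 3.804 mg/L.

3.80 mg/L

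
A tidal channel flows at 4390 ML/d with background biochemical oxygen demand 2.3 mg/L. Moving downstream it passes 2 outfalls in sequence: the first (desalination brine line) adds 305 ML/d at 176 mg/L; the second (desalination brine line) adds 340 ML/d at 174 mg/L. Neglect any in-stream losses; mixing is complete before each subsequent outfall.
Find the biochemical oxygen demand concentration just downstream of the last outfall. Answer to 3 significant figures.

24.4 mg/L

Outfall 1: combined Q = 4695 ML/d; C = (4390·2.300 + 305.0·176.0)/4695 = 13.58 mg/L.
Outfall 2: combined Q = 5035 ML/d; C = (4695·13.58 + 340.0·174.0)/5035 = 24.42 mg/L.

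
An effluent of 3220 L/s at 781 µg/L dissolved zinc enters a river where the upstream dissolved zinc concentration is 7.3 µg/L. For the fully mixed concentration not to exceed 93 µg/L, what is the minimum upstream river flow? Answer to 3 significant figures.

Set C_mix = 93: (Q·7.300 + 3220·781.0) / (Q + 3220) = 93
→ Q = 3220·(781.0 − 93)/(93 − 7.300) = 25850 L/s.

25900 L/s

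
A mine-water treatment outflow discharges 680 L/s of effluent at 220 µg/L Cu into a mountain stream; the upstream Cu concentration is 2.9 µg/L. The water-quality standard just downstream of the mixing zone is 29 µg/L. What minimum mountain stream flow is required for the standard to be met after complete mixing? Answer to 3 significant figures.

Set C_mix = 29: (Q·2.900 + 680.0·220.0) / (Q + 680.0) = 29
→ Q = 680.0·(220.0 − 29)/(29 − 2.900) = 4976 L/s.

4980 L/s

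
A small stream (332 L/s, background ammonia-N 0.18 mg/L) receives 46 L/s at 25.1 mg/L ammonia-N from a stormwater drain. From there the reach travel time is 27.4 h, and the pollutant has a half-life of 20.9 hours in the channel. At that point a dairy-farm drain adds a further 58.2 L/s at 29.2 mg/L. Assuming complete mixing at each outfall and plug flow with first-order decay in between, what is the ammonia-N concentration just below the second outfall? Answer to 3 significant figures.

5.02 mg/L

Mass balance: C = (332.0·0.1800 + 46.00·25.10) / 378.0 = 1214/378.0 = 3.213 mg/L; combined flow 378.0 L/s.
Half-life 20.9 h → k = ln 2 / 20.9 = 0.03316 h⁻¹ = 0.7960 d⁻¹.
Decay over the reach: 3.213·exp(−kt) = 3.213·0.4030 = 1.295 mg/L.
Second outfall: C = (378.0·1.295 + 58.20·29.20)/436.2 = 5.018 mg/L.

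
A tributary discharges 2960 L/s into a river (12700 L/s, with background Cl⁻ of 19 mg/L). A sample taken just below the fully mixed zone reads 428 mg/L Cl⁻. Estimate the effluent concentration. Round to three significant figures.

2180 mg/L

Mass balance: 12700·19.00 + 2960·Cₑ = 15660·428.0
→ Cₑ = (15660·428.0 − 12700·19.00) / 2960 = 2183 mg/L.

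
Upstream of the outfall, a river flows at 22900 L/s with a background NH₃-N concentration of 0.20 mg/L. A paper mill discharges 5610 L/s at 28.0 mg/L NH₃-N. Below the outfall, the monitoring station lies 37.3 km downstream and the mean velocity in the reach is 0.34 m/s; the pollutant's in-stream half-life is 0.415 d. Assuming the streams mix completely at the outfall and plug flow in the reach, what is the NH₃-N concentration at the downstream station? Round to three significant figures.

0.680 mg/L

After mixing, C = (22900·0.2000 + 5610·28.00) / 28510 = 161700/28510 = 5.670 mg/L.
Travel time t = 37.3·1000 / 0.34 = 109700 s = 30.47 h.
Half-life 0.415 d → k = ln 2 / 0.415 = 1.670 d⁻¹.
Applying C = C₀e^(−kt): 5.670 × 0.1199 = 0.6801 mg/L.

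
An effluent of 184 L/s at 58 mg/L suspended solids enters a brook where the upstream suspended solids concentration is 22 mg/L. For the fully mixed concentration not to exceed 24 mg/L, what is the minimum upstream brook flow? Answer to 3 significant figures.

3130 L/s

Set C_mix = 24: (Q·22.00 + 184.0·58.00) / (Q + 184.0) = 24
→ Q = 184.0·(58.00 − 24)/(24 − 22.00) = 3128 L/s.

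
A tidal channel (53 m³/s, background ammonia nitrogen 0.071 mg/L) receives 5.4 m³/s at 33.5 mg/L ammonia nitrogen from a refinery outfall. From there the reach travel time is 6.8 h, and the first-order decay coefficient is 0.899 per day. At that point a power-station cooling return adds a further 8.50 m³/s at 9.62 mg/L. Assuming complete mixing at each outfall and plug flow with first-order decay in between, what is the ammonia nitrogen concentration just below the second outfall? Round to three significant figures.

Mixed concentration C = ΣQC/ΣQ = (53.00·0.07100 + 5.400·33.50) / 58.40 = 184.7/58.40 = 3.162 mg/L; combined flow 58.40 m³/s.
Decay over the reach: 3.162·exp(−kt) = 3.162·0.7751 = 2.451 mg/L.
At the second outfall, C = (58.40·2.451 + 8.500·9.620) / (58.40 + 8.500) = 3.362 mg/L.

3.36 mg/L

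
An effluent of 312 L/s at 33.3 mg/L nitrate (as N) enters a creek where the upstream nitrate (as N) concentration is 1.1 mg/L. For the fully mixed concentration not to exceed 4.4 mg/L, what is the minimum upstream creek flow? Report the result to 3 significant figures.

Set C_mix = 4.4: (Q·1.100 + 312.0·33.30) / (Q + 312.0) = 4.4
→ Q = 312.0·(33.30 − 4.4)/(4.4 − 1.100) = 2732 L/s.

2730 L/s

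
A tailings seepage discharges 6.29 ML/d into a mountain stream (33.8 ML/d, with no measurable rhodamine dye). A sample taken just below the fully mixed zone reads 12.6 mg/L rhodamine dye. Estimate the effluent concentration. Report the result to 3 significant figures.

Mass balance: 33.80·0 + 6.290·Cₑ = 40.09·12.60
→ Cₑ = (40.09·12.60 − 33.80·0) / 6.290 = 80.31 mg/L.

80.3 mg/L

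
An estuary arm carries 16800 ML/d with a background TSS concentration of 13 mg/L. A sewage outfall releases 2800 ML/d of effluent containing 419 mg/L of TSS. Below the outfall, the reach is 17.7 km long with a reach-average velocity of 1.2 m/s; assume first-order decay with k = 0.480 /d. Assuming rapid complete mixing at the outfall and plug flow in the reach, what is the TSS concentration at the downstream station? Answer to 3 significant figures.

65.4 mg/L

After mixing, C = (16800·13.00 + 2800·419.0) / 19600 = 1392000/19600 = 71.00 mg/L.
Travel time t = 17.7·1000 / 1.2 = 14750 s = 4.097 h.
First-order decay: C = 71.00·exp(−k·t) = 71.00·0.9213 = 65.41 mg/L.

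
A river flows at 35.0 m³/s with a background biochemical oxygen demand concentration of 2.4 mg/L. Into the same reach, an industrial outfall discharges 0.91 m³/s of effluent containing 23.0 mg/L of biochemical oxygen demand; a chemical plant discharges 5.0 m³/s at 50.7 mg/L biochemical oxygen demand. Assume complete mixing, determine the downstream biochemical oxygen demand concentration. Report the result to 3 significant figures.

8.76 mg/L

Conservation of mass: C = (35.00·2.400 + 0.9100·23.00 + 5.000·50.70) / 40.91 = 358.4/40.91 = 8.761 mg/L.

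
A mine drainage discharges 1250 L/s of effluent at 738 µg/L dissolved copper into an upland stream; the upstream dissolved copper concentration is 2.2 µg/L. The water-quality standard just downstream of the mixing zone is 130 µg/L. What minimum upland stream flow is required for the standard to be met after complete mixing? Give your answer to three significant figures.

Set C_mix = 130: (Q·2.200 + 1250·738.0) / (Q + 1250) = 130
→ Q = 1250·(738.0 − 130)/(130 − 2.200) = 5947 L/s.

5950 L/s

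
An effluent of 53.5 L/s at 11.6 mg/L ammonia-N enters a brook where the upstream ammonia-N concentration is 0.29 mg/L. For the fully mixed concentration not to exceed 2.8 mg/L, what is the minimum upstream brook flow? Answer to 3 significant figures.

Set C_mix = 2.8: (Q·0.2900 + 53.50·11.60) / (Q + 53.50) = 2.8
→ Q = 53.50·(11.60 − 2.8)/(2.8 − 0.2900) = 187.6 L/s.

188 L/s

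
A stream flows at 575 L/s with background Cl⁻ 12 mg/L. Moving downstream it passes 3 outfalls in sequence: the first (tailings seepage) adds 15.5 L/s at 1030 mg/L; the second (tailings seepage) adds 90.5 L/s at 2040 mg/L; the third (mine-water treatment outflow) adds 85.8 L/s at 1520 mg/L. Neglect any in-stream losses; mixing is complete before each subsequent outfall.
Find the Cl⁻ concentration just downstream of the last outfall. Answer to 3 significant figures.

Outfall 1: combined Q = 590.5 L/s; C = (575.0·12.00 + 15.50·1030)/590.5 = 38.72 mg/L.
Outfall 2: combined Q = 681.0 L/s; C = (590.5·38.72 + 90.50·2040)/681.0 = 304.7 mg/L.
Outfall 3: combined Q = 766.8 L/s; C = (681.0·304.7 + 85.80·1520)/766.8 = 440.7 mg/L.

441 mg/L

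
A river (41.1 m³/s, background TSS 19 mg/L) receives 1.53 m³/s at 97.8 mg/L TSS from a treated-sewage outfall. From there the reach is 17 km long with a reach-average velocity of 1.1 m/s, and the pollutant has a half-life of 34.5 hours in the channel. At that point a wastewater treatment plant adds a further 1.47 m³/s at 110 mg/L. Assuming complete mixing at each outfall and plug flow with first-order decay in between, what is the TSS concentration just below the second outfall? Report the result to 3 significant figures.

Flow-weighted average: C = (41.10·19.00 + 1.530·97.80) / 42.63 = 930.5/42.63 = 21.83 mg/L; combined flow 42.63 m³/s.
Travel time t = 17·1000 / 1.1 = 15450 s = 4.293 h.
Half-life 34.5 h → k = ln 2 / 34.5 = 0.02009 h⁻¹ = 0.4822 d⁻¹.
Applying C = C₀e^(−kt): 21.83 × 0.9174 = 20.02 mg/L.
Second outfall: C = (42.63·20.02 + 1.470·110.0)/44.10 = 23.02 mg/L.

23.0 mg/L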